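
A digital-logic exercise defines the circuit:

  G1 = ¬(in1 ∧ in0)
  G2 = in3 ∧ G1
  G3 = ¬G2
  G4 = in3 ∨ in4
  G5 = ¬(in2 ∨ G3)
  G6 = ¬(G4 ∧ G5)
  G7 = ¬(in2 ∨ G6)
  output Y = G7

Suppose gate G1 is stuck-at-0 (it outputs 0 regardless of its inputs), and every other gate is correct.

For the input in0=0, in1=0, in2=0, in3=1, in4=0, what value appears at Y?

Propagate with G1 forced: G1=0 [stuck-at-0], G2=0, G3=1, G4=1, G5=0, G6=1, G7=0.
So Y = 0. (Without the fault it would be 1.)

0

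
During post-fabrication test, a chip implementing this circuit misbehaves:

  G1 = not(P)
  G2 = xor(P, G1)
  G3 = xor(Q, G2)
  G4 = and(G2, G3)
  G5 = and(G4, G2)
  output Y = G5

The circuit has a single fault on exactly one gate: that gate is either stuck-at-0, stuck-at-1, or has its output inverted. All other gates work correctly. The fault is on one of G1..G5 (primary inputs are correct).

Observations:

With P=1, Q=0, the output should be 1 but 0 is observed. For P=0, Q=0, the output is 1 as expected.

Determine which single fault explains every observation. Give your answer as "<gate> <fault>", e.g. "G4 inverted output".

G1 stuck-at-1

Fault-free values for test 1 (P=1, Q=0): G1=0, G2=1, G3=1, G4=1, G5=1, giving Y=1. Observed 0.
Test 1: faults giving observed 0 are {G1 stuck-at-1, G1 inverted output, G2 stuck-at-0, G2 inverted output, G3 stuck-at-0, G3 inverted output, G4 stuck-at-0, G4 inverted output, G5 stuck-at-0, G5 inverted output}.
Test 2 (P=0, Q=0): fault-free G1=1, G2=1, G3=1, G4=1, G5=1 → 1; observed 1. Eliminates G1 inverted output, G2 stuck-at-0, G2 inverted output, G3 stuck-at-0, G3 inverted output, G4 stuck-at-0, G4 inverted output, G5 stuck-at-0, G5 inverted output.
Only G1 stuck-at-1 is consistent with every test.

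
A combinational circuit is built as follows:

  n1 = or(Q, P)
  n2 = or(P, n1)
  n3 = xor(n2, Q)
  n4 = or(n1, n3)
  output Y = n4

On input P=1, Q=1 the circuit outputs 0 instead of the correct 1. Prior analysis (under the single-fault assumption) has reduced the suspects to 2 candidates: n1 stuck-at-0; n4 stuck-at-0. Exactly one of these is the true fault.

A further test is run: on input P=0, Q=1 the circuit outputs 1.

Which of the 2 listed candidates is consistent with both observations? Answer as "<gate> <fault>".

n1 stuck-at-0

Evaluate each candidate on input P=0, Q=1:
  n1 stuck-at-0: n1=0 [stuck-at-0], n2=0, n3=1, n4=1 → 1 — matches
  n4 stuck-at-0: n1=1, n2=1, n3=0, n4=0 [stuck-at-0] → 0 — eliminated
Only n1 stuck-at-0 reproduces the observed 1.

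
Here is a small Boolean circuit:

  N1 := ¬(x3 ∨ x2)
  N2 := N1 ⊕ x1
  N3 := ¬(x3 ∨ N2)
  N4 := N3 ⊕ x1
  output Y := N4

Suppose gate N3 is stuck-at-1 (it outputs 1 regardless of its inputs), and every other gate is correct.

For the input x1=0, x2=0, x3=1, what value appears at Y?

Propagate with N3 forced: N1=0, N2=0, N3=1 [stuck-at-1], N4=1.
So Y = 1. (Without the fault it would be 0.)

1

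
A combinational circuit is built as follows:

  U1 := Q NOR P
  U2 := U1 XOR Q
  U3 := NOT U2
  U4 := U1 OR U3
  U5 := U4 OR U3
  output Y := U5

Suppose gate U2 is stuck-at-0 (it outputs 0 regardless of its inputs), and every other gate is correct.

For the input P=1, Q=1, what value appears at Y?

1

Propagate with U2 forced: U1=0, U2=0 [stuck-at-0], U3=1, U4=1, U5=1.
So Y = 1. (Without the fault it would be 0.)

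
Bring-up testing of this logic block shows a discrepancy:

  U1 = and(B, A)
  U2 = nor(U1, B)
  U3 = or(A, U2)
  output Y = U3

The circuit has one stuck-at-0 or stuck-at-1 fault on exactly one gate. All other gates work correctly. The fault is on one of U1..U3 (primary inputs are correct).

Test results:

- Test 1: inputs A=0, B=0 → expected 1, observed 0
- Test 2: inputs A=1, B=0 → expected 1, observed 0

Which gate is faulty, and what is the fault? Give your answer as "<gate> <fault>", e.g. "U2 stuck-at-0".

Fault-free values for test 1 (A=0, B=0): U1=0, U2=1, U3=1, giving Y=1. Observed 0.
Test 1: faults giving observed 0 are {U1 stuck-at-1, U2 stuck-at-0, U3 stuck-at-0}.
Test 2 (A=1, B=0): fault-free U1=0, U2=1, U3=1 → 1; observed 0. Eliminates U1 stuck-at-1, U2 stuck-at-0.
Only U3 stuck-at-0 is consistent with every test.

U3 stuck-at-0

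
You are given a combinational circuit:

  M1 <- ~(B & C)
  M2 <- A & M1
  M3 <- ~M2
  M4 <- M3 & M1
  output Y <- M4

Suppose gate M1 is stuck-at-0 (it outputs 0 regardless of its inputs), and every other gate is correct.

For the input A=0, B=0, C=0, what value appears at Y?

Propagate with M1 forced: M1=0 [stuck-at-0], M2=0, M3=1, M4=0.
So Y = 0. (Without the fault it would be 1.)

0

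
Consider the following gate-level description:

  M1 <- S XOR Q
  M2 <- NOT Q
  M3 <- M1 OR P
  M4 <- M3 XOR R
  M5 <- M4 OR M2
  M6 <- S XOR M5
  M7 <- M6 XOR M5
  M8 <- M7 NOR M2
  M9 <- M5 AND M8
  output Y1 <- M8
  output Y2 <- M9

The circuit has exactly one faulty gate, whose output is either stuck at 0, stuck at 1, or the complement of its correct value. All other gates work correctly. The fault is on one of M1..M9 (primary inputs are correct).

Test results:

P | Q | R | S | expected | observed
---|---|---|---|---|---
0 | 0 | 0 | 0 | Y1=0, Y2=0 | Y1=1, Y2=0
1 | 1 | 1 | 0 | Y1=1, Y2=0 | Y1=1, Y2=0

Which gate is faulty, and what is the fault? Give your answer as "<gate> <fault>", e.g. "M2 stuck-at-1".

Fault-free values for test 1 (P=0, Q=0, R=0, S=0): M1=0, M2=1, M3=0, M4=0, M5=1, M6=1, M7=0, M8=0, M9=0, giving Y1=0, Y2=0. Observed Y1=1, Y2=0.
Test 1: faults giving observed Y1=1, Y2=0 are {M2 stuck-at-0, M2 inverted output}.
Test 2 (P=1, Q=1, R=1, S=0): fault-free M1=1, M2=0, M3=1, M4=0, M5=0, M6=0, M7=0, M8=1, M9=0 → Y1=1, Y2=0; observed Y1=1, Y2=0. Eliminates M2 inverted output.
Only M2 stuck-at-0 is consistent with every test.

M2 stuck-at-0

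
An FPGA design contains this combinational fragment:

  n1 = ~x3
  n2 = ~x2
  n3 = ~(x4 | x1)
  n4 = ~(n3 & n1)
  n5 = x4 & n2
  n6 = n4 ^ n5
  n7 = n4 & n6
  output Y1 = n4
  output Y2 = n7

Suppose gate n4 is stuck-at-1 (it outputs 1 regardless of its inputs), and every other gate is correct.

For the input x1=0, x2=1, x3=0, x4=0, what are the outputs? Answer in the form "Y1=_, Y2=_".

Y1=1, Y2=1

Propagate with n4 forced: n1=1, n2=0, n3=1, n4=1 [stuck-at-1], n5=0, n6=1, n7=1.
So the outputs are Y1=1, Y2=1. (Without the fault they would be Y1=0, Y2=0.)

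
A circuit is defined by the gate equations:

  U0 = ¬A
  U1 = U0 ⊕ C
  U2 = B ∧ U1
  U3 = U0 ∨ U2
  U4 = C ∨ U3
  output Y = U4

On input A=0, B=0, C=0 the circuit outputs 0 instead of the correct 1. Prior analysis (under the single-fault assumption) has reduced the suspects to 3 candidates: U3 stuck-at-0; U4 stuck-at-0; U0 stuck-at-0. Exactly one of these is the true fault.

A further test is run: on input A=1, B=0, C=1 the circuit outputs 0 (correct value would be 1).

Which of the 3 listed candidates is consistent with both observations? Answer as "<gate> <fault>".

Evaluate each candidate on input A=1, B=0, C=1:
  U3 stuck-at-0: U0=0, U1=1, U2=0, U3=0 [stuck-at-0], U4=1 → 1 — eliminated
  U4 stuck-at-0: U0=0, U1=1, U2=0, U3=0, U4=0 [stuck-at-0] → 0 — matches
  U0 stuck-at-0: U0=0 [stuck-at-0], U1=1, U2=0, U3=0, U4=1 → 1 — eliminated
Only U4 stuck-at-0 reproduces the observed 0.

U4 stuck-at-0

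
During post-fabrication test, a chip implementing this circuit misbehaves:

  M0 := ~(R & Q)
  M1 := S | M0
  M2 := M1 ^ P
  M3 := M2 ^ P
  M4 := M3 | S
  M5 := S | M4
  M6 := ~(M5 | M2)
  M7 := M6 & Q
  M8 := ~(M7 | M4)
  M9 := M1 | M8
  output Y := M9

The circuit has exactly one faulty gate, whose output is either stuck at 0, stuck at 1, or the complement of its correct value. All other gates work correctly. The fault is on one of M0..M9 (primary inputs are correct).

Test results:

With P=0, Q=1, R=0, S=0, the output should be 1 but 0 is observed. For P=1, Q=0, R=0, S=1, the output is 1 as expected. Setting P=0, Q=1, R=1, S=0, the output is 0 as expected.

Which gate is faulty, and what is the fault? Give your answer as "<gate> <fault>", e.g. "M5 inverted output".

Fault-free values for test 1 (P=0, Q=1, R=0, S=0): M0=1, M1=1, M2=1, M3=1, M4=1, M5=1, M6=0, M7=0, M8=0, M9=1, giving Y=1. Observed 0.
Test 1: faults giving observed 0 are {M0 stuck-at-0, M0 inverted output, M1 stuck-at-0, M1 inverted output, M9 stuck-at-0, M9 inverted output}.
Test 2 (P=1, Q=0, R=0, S=1): fault-free M0=1, M1=1, M2=0, M3=1, M4=1, M5=1, M6=0, M7=0, M8=0, M9=1 → 1; observed 1. Eliminates M1 stuck-at-0, M1 inverted output, M9 stuck-at-0, M9 inverted output.
Test 3 (P=0, Q=1, R=1, S=0): fault-free M0=0, M1=0, M2=0, M3=0, M4=0, M5=0, M6=1, M7=1, M8=0, M9=0 → 0; observed 0. Eliminates M0 inverted output.
Only M0 stuck-at-0 is consistent with every test.

M0 stuck-at-0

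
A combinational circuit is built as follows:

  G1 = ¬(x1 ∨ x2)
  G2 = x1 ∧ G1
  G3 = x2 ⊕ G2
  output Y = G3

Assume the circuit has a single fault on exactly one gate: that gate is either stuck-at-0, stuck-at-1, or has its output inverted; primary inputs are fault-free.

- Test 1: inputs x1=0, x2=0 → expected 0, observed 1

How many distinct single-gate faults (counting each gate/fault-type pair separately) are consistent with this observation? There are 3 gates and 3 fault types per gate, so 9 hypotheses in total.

4

Fault-free: G1=1, G2=0, G3=0 → 0. Observed 1.
  G1 stuck-at-0: output 0 ✗
  G1 stuck-at-1: output 0 ✗
  G1 inverted output: output 0 ✗
  G2 stuck-at-0: output 0 ✗
  G2 stuck-at-1: output 1 ✓
  G2 inverted output: output 1 ✓
  G3 stuck-at-0: output 0 ✗
  G3 stuck-at-1: output 1 ✓
  G3 inverted output: output 1 ✓
Consistent faults: {G2 stuck-at-1, G2 inverted output, G3 stuck-at-1, G3 inverted output} — 4 in all.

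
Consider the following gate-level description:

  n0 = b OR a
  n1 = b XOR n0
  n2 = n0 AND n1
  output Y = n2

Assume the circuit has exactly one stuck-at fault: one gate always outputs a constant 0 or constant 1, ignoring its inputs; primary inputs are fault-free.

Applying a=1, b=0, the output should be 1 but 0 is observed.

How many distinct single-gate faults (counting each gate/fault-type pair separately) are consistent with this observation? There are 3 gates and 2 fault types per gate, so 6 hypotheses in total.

Fault-free: n0=1, n1=1, n2=1 → 1. Observed 0.
  n0 stuck-at-0: output 0 ✓
  n0 stuck-at-1: output 1 ✗
  n1 stuck-at-0: output 0 ✓
  n1 stuck-at-1: output 1 ✗
  n2 stuck-at-0: output 0 ✓
  n2 stuck-at-1: output 1 ✗
Consistent faults: {n0 stuck-at-0, n1 stuck-at-0, n2 stuck-at-0} — 3 in all.

3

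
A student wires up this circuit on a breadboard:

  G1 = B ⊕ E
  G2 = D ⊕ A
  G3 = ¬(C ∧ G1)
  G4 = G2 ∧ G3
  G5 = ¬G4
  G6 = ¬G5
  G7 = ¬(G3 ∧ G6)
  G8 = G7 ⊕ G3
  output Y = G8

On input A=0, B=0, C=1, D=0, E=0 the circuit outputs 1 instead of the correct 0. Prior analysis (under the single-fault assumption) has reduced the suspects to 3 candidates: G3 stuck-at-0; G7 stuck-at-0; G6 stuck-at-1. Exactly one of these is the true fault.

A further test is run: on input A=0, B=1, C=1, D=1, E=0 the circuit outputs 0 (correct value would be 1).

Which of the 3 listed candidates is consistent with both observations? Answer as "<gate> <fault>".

G7 stuck-at-0

Evaluate each candidate on input A=0, B=1, C=1, D=1, E=0:
  G3 stuck-at-0: G1=1, G2=1, G3=0 [stuck-at-0], G4=0, G5=1, G6=0, G7=1, G8=1 → 1 — eliminated
  G7 stuck-at-0: G1=1, G2=1, G3=0, G4=0, G5=1, G6=0, G7=0 [stuck-at-0], G8=0 → 0 — matches
  G6 stuck-at-1: G1=1, G2=1, G3=0, G4=0, G5=1, G6=1 [stuck-at-1], G7=1, G8=1 → 1 — eliminated
Only G7 stuck-at-0 reproduces the observed 0.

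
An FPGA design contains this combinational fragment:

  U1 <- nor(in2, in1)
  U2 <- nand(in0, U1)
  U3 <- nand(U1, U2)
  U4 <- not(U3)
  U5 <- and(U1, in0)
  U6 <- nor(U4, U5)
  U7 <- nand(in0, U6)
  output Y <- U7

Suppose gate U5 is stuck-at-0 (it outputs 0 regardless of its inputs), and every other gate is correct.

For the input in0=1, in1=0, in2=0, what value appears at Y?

0

Propagate with U5 forced: U1=1, U2=0, U3=1, U4=0, U5=0 [stuck-at-0], U6=1, U7=0.
So Y = 0. (Without the fault it would be 1.)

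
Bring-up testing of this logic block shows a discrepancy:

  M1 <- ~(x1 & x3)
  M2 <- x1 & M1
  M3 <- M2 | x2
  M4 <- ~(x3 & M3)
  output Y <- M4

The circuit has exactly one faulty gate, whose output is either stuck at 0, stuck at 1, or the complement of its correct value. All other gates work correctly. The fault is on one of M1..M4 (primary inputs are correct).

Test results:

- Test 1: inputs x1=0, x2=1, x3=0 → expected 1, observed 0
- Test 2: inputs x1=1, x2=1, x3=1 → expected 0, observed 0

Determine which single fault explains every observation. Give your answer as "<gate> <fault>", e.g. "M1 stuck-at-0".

Fault-free values for test 1 (x1=0, x2=1, x3=0): M1=1, M2=0, M3=1, M4=1, giving Y=1. Observed 0.
Test 1: faults giving observed 0 are {M4 stuck-at-0, M4 inverted output}.
Test 2 (x1=1, x2=1, x3=1): fault-free M1=0, M2=0, M3=1, M4=0 → 0; observed 0. Eliminates M4 inverted output.
Only M4 stuck-at-0 is consistent with every test.

M4 stuck-at-0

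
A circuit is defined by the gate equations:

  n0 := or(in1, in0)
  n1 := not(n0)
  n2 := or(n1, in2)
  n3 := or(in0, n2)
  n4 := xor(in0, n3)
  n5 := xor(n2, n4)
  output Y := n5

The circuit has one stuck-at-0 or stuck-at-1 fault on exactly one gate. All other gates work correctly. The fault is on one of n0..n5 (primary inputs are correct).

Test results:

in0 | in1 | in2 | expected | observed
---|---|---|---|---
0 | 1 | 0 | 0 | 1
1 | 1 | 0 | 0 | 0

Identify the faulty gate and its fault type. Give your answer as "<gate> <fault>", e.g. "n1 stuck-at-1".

Fault-free values for test 1 (in0=0, in1=1, in2=0): n0=1, n1=0, n2=0, n3=0, n4=0, n5=0, giving Y=0. Observed 1.
Test 1: faults giving observed 1 are {n3 stuck-at-1, n4 stuck-at-1, n5 stuck-at-1}.
Test 2 (in0=1, in1=1, in2=0): fault-free n0=1, n1=0, n2=0, n3=1, n4=0, n5=0 → 0; observed 0. Eliminates n4 stuck-at-1, n5 stuck-at-1.
Only n3 stuck-at-1 is consistent with every test.

n3 stuck-at-1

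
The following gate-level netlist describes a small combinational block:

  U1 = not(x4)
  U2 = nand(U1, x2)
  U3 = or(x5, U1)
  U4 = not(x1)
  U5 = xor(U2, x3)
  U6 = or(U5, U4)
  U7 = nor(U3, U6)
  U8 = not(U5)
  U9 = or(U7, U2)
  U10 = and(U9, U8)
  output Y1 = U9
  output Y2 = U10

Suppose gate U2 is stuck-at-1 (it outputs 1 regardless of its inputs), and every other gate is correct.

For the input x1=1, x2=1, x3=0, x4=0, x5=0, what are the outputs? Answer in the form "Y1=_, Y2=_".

Propagate with U2 forced: U1=1, U2=1 [stuck-at-1], U3=1, U4=0, U5=1, U6=1, U7=0, U8=0, U9=1, U10=0.
So the outputs are Y1=1, Y2=0. (Without the fault they would be Y1=0, Y2=0.)

Y1=1, Y2=0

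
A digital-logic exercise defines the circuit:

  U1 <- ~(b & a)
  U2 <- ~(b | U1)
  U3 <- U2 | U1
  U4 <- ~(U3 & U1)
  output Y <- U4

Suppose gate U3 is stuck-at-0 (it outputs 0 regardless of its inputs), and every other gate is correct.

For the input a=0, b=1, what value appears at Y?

Propagate with U3 forced: U1=1, U2=0, U3=0 [stuck-at-0], U4=1.
So Y = 1. (Without the fault it would be 0.)

1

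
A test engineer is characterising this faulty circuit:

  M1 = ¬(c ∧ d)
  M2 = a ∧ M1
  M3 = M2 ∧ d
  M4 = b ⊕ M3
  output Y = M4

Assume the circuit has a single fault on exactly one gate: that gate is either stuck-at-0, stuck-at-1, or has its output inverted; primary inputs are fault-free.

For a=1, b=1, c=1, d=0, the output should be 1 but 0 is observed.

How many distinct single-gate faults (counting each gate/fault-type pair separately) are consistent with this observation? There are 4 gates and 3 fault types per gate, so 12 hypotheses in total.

Fault-free: M1=1, M2=1, M3=0, M4=1 → 1. Observed 0.
  M1 stuck-at-0: output 1 ✗
  M1 stuck-at-1: output 1 ✗
  M1 inverted output: output 1 ✗
  M2 stuck-at-0: output 1 ✗
  M2 stuck-at-1: output 1 ✗
  M2 inverted output: output 1 ✗
  M3 stuck-at-0: output 1 ✗
  M3 stuck-at-1: output 0 ✓
  M3 inverted output: output 0 ✓
  M4 stuck-at-0: output 0 ✓
  M4 stuck-at-1: output 1 ✗
  M4 inverted output: output 0 ✓
Consistent faults: {M3 stuck-at-1, M3 inverted output, M4 stuck-at-0, M4 inverted output} — 4 in all.

4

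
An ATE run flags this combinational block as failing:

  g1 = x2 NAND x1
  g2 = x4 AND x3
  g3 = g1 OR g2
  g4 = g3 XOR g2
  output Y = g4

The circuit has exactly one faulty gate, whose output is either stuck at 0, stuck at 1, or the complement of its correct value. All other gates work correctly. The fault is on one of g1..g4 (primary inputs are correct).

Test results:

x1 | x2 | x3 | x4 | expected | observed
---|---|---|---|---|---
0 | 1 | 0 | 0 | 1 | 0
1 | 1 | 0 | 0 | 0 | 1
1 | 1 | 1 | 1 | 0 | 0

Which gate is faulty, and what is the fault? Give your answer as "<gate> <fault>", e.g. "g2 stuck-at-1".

g1 inverted output

Fault-free values for test 1 (x1=0, x2=1, x3=0, x4=0): g1=1, g2=0, g3=1, g4=1, giving Y=1. Observed 0.
Test 1: faults giving observed 0 are {g1 stuck-at-0, g1 inverted output, g2 stuck-at-1, g2 inverted output, g3 stuck-at-0, g3 inverted output, g4 stuck-at-0, g4 inverted output}.
Test 2 (x1=1, x2=1, x3=0, x4=0): fault-free g1=0, g2=0, g3=0, g4=0 → 0; observed 1. Eliminates g1 stuck-at-0, g2 stuck-at-1, g2 inverted output, g3 stuck-at-0, g4 stuck-at-0.
Test 3 (x1=1, x2=1, x3=1, x4=1): fault-free g1=0, g2=1, g3=1, g4=0 → 0; observed 0. Eliminates g3 inverted output, g4 inverted output.
Only g1 inverted output is consistent with every test.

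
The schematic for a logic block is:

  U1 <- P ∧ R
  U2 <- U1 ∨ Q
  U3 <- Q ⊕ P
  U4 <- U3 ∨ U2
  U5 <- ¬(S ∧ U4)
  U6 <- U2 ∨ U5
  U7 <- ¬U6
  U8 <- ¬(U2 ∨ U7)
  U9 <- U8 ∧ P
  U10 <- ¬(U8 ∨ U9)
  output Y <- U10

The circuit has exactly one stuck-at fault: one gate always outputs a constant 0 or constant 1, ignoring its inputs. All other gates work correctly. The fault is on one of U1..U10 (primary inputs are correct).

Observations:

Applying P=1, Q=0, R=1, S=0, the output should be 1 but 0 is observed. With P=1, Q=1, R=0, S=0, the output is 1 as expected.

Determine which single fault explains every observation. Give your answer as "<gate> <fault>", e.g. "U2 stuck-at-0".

Fault-free values for test 1 (P=1, Q=0, R=1, S=0): U1=1, U2=1, U3=1, U4=1, U5=1, U6=1, U7=0, U8=0, U9=0, U10=1, giving Y=1. Observed 0.
Test 1: faults giving observed 0 are {U1 stuck-at-0, U2 stuck-at-0, U8 stuck-at-1, U9 stuck-at-1, U10 stuck-at-0}.
Test 2 (P=1, Q=1, R=0, S=0): fault-free U1=0, U2=1, U3=0, U4=1, U5=1, U6=1, U7=0, U8=0, U9=0, U10=1 → 1; observed 1. Eliminates U2 stuck-at-0, U8 stuck-at-1, U9 stuck-at-1, U10 stuck-at-0.
Only U1 stuck-at-0 is consistent with every test.

U1 stuck-at-0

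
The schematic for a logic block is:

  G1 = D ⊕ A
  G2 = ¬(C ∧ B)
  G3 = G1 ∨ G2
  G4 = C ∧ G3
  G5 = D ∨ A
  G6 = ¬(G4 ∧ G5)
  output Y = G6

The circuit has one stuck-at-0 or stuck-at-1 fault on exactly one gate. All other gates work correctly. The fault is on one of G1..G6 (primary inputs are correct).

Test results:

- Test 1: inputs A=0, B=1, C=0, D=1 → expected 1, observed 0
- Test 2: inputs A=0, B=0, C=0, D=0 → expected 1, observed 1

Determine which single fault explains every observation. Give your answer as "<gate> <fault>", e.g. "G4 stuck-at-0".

G4 stuck-at-1

Fault-free values for test 1 (A=0, B=1, C=0, D=1): G1=1, G2=1, G3=1, G4=0, G5=1, G6=1, giving Y=1. Observed 0.
Test 1: faults giving observed 0 are {G4 stuck-at-1, G6 stuck-at-0}.
Test 2 (A=0, B=0, C=0, D=0): fault-free G1=0, G2=1, G3=1, G4=0, G5=0, G6=1 → 1; observed 1. Eliminates G6 stuck-at-0.
Only G4 stuck-at-1 is consistent with every test.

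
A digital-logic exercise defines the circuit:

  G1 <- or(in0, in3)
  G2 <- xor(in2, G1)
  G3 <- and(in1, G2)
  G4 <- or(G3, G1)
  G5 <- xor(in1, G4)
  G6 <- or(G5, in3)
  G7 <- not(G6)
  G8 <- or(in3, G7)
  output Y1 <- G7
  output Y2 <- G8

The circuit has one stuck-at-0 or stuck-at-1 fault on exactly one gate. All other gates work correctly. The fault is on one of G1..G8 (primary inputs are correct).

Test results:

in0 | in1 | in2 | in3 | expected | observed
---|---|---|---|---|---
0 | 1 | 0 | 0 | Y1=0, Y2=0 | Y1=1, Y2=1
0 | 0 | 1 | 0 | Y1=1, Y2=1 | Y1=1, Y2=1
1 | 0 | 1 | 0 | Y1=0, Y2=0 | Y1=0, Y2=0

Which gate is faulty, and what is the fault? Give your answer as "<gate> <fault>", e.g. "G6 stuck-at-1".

Fault-free values for test 1 (in0=0, in1=1, in2=0, in3=0): G1=0, G2=0, G3=0, G4=0, G5=1, G6=1, G7=0, G8=0, giving Y1=0, Y2=0. Observed Y1=1, Y2=1.
Test 1: faults giving observed Y1=1, Y2=1 are {G1 stuck-at-1, G2 stuck-at-1, G3 stuck-at-1, G4 stuck-at-1, G5 stuck-at-0, G6 stuck-at-0, G7 stuck-at-1}.
Test 2 (in0=0, in1=0, in2=1, in3=0): fault-free G1=0, G2=1, G3=0, G4=0, G5=0, G6=0, G7=1, G8=1 → Y1=1, Y2=1; observed Y1=1, Y2=1. Eliminates G1 stuck-at-1, G3 stuck-at-1, G4 stuck-at-1.
Test 3 (in0=1, in1=0, in2=1, in3=0): fault-free G1=1, G2=0, G3=0, G4=1, G5=1, G6=1, G7=0, G8=0 → Y1=0, Y2=0; observed Y1=0, Y2=0. Eliminates G5 stuck-at-0, G6 stuck-at-0, G7 stuck-at-1.
Only G2 stuck-at-1 is consistent with every test.

G2 stuck-at-1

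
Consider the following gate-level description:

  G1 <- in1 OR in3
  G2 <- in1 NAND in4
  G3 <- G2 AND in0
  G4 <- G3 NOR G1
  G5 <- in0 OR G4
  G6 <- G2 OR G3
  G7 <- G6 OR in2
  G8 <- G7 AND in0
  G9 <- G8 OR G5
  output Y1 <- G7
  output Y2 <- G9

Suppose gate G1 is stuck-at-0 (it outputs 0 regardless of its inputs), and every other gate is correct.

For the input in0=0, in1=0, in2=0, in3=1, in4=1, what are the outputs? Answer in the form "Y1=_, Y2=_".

Y1=1, Y2=1

Propagate with G1 forced: G1=0 [stuck-at-0], G2=1, G3=0, G4=1, G5=1, G6=1, G7=1, G8=0, G9=1.
So the outputs are Y1=1, Y2=1. (Without the fault they would be Y1=1, Y2=0.)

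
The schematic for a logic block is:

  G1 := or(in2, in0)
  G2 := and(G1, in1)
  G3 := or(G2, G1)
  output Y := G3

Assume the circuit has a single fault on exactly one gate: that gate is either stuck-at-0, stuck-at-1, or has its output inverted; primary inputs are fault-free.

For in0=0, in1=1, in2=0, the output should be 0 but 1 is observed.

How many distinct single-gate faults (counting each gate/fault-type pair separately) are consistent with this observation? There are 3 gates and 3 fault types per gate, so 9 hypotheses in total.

6

Fault-free: G1=0, G2=0, G3=0 → 0. Observed 1.
  G1 stuck-at-0: output 0 ✗
  G1 stuck-at-1: output 1 ✓
  G1 inverted output: output 1 ✓
  G2 stuck-at-0: output 0 ✗
  G2 stuck-at-1: output 1 ✓
  G2 inverted output: output 1 ✓
  G3 stuck-at-0: output 0 ✗
  G3 stuck-at-1: output 1 ✓
  G3 inverted output: output 1 ✓
Consistent faults: {G1 stuck-at-1, G1 inverted output, G2 stuck-at-1, G2 inverted output, G3 stuck-at-1, G3 inverted output} — 6 in all.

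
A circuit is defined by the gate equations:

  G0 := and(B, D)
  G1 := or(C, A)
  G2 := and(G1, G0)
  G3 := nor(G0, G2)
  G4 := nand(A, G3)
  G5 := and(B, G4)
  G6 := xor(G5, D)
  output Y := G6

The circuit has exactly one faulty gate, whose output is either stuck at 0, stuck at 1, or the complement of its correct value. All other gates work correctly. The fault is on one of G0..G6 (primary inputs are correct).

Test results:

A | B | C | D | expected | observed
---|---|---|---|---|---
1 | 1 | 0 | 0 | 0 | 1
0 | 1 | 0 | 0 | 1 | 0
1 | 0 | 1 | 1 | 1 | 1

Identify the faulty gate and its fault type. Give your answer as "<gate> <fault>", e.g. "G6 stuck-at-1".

G4 inverted output

Fault-free values for test 1 (A=1, B=1, C=0, D=0): G0=0, G1=1, G2=0, G3=1, G4=0, G5=0, G6=0, giving Y=0. Observed 1.
Test 1: faults giving observed 1 are {G0 stuck-at-1, G0 inverted output, G2 stuck-at-1, G2 inverted output, G3 stuck-at-0, G3 inverted output, G4 stuck-at-1, G4 inverted output, G5 stuck-at-1, G5 inverted output, G6 stuck-at-1, G6 inverted output}.
Test 2 (A=0, B=1, C=0, D=0): fault-free G0=0, G1=0, G2=0, G3=1, G4=1, G5=1, G6=1 → 1; observed 0. Eliminates G0 stuck-at-1, G0 inverted output, G2 stuck-at-1, G2 inverted output, G3 stuck-at-0, G3 inverted output, G4 stuck-at-1, G5 stuck-at-1, G6 stuck-at-1.
Test 3 (A=1, B=0, C=1, D=1): fault-free G0=0, G1=1, G2=0, G3=1, G4=0, G5=0, G6=1 → 1; observed 1. Eliminates G5 inverted output, G6 inverted output.
Only G4 inverted output is consistent with every test.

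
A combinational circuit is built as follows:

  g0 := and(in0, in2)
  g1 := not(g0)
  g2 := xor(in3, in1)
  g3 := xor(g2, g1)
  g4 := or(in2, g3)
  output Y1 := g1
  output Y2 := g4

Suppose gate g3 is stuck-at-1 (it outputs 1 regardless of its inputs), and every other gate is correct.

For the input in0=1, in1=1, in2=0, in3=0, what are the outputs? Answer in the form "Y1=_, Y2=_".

Y1=1, Y2=1

Propagate with g3 forced: g0=0, g1=1, g2=1, g3=1 [stuck-at-1], g4=1.
So the outputs are Y1=1, Y2=1. (Without the fault they would be Y1=1, Y2=0.)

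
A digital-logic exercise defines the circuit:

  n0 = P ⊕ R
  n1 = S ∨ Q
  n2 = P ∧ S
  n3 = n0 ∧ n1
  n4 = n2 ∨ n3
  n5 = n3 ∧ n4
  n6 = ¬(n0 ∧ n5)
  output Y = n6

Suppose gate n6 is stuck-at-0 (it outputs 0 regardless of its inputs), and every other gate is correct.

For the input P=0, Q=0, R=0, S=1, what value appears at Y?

0

Propagate with n6 forced: n0=0, n1=1, n2=0, n3=0, n4=0, n5=0, n6=0 [stuck-at-0].
So Y = 0. (Without the fault it would be 1.)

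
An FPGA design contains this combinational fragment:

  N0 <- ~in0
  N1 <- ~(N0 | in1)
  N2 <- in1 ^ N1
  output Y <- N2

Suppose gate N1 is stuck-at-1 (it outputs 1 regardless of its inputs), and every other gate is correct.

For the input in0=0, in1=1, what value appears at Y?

0

Propagate with N1 forced: N0=1, N1=1 [stuck-at-1], N2=0.
So Y = 0. (Without the fault it would be 1.)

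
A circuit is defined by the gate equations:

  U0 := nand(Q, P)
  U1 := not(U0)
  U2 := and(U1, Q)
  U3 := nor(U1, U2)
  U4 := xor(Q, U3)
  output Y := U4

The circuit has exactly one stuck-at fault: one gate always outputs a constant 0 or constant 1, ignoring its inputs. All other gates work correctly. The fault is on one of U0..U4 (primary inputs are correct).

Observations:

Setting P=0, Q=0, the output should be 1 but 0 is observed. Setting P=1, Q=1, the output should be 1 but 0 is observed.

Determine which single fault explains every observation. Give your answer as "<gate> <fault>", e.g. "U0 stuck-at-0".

U4 stuck-at-0

Fault-free values for test 1 (P=0, Q=0): U0=1, U1=0, U2=0, U3=1, U4=1, giving Y=1. Observed 0.
Test 1: faults giving observed 0 are {U0 stuck-at-0, U1 stuck-at-1, U2 stuck-at-1, U3 stuck-at-0, U4 stuck-at-0}.
Test 2 (P=1, Q=1): fault-free U0=0, U1=1, U2=1, U3=0, U4=1 → 1; observed 0. Eliminates U0 stuck-at-0, U1 stuck-at-1, U2 stuck-at-1, U3 stuck-at-0.
Only U4 stuck-at-0 is consistent with every test.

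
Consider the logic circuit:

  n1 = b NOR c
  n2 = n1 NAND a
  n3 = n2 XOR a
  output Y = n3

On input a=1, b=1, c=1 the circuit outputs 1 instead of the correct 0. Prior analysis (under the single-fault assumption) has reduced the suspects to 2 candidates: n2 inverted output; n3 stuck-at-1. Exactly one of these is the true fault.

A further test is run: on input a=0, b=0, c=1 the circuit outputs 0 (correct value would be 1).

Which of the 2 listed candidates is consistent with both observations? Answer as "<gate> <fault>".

n2 inverted output

Evaluate each candidate on input a=0, b=0, c=1:
  n2 inverted output: n1=0, n2=0 [inverted output], n3=0 → 0 — matches
  n3 stuck-at-1: n1=0, n2=1, n3=1 [stuck-at-1] → 1 — eliminated
Only n2 inverted output reproduces the observed 0.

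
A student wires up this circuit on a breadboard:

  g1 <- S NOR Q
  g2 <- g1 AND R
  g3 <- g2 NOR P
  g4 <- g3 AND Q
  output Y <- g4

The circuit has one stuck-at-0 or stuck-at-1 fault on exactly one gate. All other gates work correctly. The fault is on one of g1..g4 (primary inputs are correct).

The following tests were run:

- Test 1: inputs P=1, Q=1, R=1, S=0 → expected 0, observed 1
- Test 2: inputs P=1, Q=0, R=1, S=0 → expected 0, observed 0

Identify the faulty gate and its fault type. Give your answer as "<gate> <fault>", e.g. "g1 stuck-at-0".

Fault-free values for test 1 (P=1, Q=1, R=1, S=0): g1=0, g2=0, g3=0, g4=0, giving Y=0. Observed 1.
Test 1: faults giving observed 1 are {g3 stuck-at-1, g4 stuck-at-1}.
Test 2 (P=1, Q=0, R=1, S=0): fault-free g1=1, g2=1, g3=0, g4=0 → 0; observed 0. Eliminates g4 stuck-at-1.
Only g3 stuck-at-1 is consistent with every test.

g3 stuck-at-1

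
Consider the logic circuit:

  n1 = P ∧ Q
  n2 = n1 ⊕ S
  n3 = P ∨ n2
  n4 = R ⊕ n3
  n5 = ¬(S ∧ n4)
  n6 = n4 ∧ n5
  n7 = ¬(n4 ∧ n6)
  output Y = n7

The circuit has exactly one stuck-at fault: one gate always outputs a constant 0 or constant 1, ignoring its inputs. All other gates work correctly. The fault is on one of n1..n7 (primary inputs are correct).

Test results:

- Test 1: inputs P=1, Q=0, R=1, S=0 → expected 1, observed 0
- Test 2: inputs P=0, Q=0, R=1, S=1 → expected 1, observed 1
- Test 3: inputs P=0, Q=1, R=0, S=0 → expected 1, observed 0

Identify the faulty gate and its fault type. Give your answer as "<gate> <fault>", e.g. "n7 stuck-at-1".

n4 stuck-at-1

Fault-free values for test 1 (P=1, Q=0, R=1, S=0): n1=0, n2=0, n3=1, n4=0, n5=1, n6=0, n7=1, giving Y=1. Observed 0.
Test 1: faults giving observed 0 are {n3 stuck-at-0, n4 stuck-at-1, n7 stuck-at-0}.
Test 2 (P=0, Q=0, R=1, S=1): fault-free n1=0, n2=1, n3=1, n4=0, n5=1, n6=0, n7=1 → 1; observed 1. Eliminates n7 stuck-at-0.
Test 3 (P=0, Q=1, R=0, S=0): fault-free n1=0, n2=0, n3=0, n4=0, n5=1, n6=0, n7=1 → 1; observed 0. Eliminates n3 stuck-at-0.
Only n4 stuck-at-1 is consistent with every test.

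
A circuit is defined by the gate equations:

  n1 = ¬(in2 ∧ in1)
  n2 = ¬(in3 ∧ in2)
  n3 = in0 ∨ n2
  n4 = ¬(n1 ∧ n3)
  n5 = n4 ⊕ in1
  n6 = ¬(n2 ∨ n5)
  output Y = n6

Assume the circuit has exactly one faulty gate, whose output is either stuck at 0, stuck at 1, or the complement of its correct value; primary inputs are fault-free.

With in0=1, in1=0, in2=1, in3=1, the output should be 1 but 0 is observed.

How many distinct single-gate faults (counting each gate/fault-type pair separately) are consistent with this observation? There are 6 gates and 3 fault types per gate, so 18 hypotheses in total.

Fault-free: n1=1, n2=0, n3=1, n4=0, n5=0, n6=1 → 1. Observed 0.
  n1: stuck-at-0, inverted output ✓; others ✗
  n2: stuck-at-1, inverted output ✓; others ✗
  n3: stuck-at-0, inverted output ✓; others ✗
  n4: stuck-at-1, inverted output ✓; others ✗
  n5: stuck-at-1, inverted output ✓; others ✗
  n6: stuck-at-0, inverted output ✓; others ✗
Consistent faults: {n1 stuck-at-0, n1 inverted output, n2 stuck-at-1, n2 inverted output, n3 stuck-at-0, n3 inverted output, n4 stuck-at-1, n4 inverted output, n5 stuck-at-1, n5 inverted output, n6 stuck-at-0, n6 inverted output} — 12 in all.

12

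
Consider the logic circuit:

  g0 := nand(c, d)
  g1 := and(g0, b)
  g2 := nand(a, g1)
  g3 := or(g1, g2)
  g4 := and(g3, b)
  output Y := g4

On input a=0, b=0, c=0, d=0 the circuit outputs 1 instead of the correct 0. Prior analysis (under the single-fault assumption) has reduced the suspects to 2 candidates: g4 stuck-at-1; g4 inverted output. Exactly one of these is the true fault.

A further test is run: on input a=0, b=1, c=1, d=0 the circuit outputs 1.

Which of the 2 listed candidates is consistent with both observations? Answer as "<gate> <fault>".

g4 stuck-at-1

Evaluate each candidate on input a=0, b=1, c=1, d=0:
  g4 stuck-at-1: g0=1, g1=1, g2=1, g3=1, g4=1 [stuck-at-1] → 1 — matches
  g4 inverted output: g0=1, g1=1, g2=1, g3=1, g4=0 [inverted output] → 0 — eliminated
Only g4 stuck-at-1 reproduces the observed 1.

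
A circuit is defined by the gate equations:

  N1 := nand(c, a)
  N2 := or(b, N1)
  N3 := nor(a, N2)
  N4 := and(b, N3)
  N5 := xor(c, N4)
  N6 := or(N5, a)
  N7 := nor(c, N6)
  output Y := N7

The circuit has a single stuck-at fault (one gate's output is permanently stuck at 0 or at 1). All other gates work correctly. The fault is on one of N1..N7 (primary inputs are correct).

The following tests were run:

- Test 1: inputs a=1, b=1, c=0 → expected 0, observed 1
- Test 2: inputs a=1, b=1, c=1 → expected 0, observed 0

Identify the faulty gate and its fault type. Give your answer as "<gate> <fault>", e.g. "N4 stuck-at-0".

Fault-free values for test 1 (a=1, b=1, c=0): N1=1, N2=1, N3=0, N4=0, N5=0, N6=1, N7=0, giving Y=0. Observed 1.
Test 1: faults giving observed 1 are {N6 stuck-at-0, N7 stuck-at-1}.
Test 2 (a=1, b=1, c=1): fault-free N1=0, N2=1, N3=0, N4=0, N5=1, N6=1, N7=0 → 0; observed 0. Eliminates N7 stuck-at-1.
Only N6 stuck-at-0 is consistent with every test.

N6 stuck-at-0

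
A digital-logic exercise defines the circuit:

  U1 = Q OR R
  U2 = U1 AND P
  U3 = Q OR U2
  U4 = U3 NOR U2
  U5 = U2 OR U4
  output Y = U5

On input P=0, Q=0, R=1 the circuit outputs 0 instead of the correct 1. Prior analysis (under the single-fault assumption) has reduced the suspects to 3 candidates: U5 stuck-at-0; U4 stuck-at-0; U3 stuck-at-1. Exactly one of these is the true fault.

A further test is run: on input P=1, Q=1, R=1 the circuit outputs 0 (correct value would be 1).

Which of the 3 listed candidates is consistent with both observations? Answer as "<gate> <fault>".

Evaluate each candidate on input P=1, Q=1, R=1:
  U5 stuck-at-0: U1=1, U2=1, U3=1, U4=0, U5=0 [stuck-at-0] → 0 — matches
  U4 stuck-at-0: U1=1, U2=1, U3=1, U4=0 [stuck-at-0], U5=1 → 1 — eliminated
  U3 stuck-at-1: U1=1, U2=1, U3=1 [stuck-at-1], U4=0, U5=1 → 1 — eliminated
Only U5 stuck-at-0 reproduces the observed 0.

U5 stuck-at-0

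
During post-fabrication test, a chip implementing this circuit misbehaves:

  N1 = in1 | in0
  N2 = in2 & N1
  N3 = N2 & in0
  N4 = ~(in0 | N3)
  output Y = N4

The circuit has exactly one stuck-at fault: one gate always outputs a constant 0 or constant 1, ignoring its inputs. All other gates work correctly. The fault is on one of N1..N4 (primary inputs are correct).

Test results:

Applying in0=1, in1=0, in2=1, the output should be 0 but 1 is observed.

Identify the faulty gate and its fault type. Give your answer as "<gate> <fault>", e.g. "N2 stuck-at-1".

N4 stuck-at-1

Fault-free values for test 1 (in0=1, in1=0, in2=1): N1=1, N2=1, N3=1, N4=0, giving Y=0. Observed 1.
Test 1: faults giving observed 1 are {N4 stuck-at-1}.
Only N4 stuck-at-1 is consistent with every test.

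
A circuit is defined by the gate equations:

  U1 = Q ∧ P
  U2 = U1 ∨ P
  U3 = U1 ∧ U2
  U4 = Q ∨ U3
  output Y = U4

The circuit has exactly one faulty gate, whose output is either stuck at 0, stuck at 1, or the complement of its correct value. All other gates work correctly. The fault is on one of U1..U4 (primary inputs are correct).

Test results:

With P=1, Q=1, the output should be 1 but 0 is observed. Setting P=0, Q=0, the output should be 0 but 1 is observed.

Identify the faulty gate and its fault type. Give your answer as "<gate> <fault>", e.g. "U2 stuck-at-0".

U4 inverted output

Fault-free values for test 1 (P=1, Q=1): U1=1, U2=1, U3=1, U4=1, giving Y=1. Observed 0.
Test 1: faults giving observed 0 are {U4 stuck-at-0, U4 inverted output}.
Test 2 (P=0, Q=0): fault-free U1=0, U2=0, U3=0, U4=0 → 0; observed 1. Eliminates U4 stuck-at-0.
Only U4 inverted output is consistent with every test.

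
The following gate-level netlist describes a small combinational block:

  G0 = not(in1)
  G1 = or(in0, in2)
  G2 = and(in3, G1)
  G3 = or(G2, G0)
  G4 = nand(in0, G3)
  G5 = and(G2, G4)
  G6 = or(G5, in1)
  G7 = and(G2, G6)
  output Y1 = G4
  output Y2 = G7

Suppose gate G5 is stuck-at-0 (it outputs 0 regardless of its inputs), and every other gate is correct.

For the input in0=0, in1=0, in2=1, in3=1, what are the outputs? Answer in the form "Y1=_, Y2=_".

Propagate with G5 forced: G0=1, G1=1, G2=1, G3=1, G4=1, G5=0 [stuck-at-0], G6=0, G7=0.
So the outputs are Y1=1, Y2=0. (Without the fault they would be Y1=1, Y2=1.)

Y1=1, Y2=0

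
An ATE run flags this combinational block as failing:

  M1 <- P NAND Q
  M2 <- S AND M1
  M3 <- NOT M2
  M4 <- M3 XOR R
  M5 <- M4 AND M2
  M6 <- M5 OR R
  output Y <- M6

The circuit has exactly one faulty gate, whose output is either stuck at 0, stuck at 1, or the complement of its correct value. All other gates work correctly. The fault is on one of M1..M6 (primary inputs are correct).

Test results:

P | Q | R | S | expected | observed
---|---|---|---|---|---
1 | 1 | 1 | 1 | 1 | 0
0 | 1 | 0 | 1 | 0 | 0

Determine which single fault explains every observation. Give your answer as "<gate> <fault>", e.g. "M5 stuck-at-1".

M6 stuck-at-0

Fault-free values for test 1 (P=1, Q=1, R=1, S=1): M1=0, M2=0, M3=1, M4=0, M5=0, M6=1, giving Y=1. Observed 0.
Test 1: faults giving observed 0 are {M6 stuck-at-0, M6 inverted output}.
Test 2 (P=0, Q=1, R=0, S=1): fault-free M1=1, M2=1, M3=0, M4=0, M5=0, M6=0 → 0; observed 0. Eliminates M6 inverted output.
Only M6 stuck-at-0 is consistent with every test.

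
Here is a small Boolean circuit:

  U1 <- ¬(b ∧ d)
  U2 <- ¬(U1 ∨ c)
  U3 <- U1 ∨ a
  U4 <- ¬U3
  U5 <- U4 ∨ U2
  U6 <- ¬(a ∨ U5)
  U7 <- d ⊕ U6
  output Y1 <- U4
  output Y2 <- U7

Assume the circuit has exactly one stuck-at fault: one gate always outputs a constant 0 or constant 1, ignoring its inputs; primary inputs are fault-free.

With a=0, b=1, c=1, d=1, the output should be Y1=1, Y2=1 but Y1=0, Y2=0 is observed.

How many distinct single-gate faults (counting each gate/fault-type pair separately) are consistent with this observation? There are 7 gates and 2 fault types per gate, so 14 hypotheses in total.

3

Fault-free: U1=0, U2=0, U3=0, U4=1, U5=1, U6=0, U7=1 → Y1=1, Y2=1. Observed Y1=0, Y2=0.
  U1 stuck-at-0: output Y1=1, Y2=1 ✗
  U1 stuck-at-1: output Y1=0, Y2=0 ✓
  U2 stuck-at-0: output Y1=1, Y2=1 ✗
  U2 stuck-at-1: output Y1=1, Y2=1 ✗
  U3 stuck-at-0: output Y1=1, Y2=1 ✗
  U3 stuck-at-1: output Y1=0, Y2=0 ✓
  U4 stuck-at-0: output Y1=0, Y2=0 ✓
  U4 stuck-at-1: output Y1=1, Y2=1 ✗
  U5 stuck-at-0: output Y1=1, Y2=0 ✗
  U5 stuck-at-1: output Y1=1, Y2=1 ✗
  U6 stuck-at-0: output Y1=1, Y2=1 ✗
  U6 stuck-at-1: output Y1=1, Y2=0 ✗
  U7 stuck-at-0: output Y1=1, Y2=0 ✗
  U7 stuck-at-1: output Y1=1, Y2=1 ✗
Consistent faults: {U1 stuck-at-1, U3 stuck-at-1, U4 stuck-at-0} — 3 in all.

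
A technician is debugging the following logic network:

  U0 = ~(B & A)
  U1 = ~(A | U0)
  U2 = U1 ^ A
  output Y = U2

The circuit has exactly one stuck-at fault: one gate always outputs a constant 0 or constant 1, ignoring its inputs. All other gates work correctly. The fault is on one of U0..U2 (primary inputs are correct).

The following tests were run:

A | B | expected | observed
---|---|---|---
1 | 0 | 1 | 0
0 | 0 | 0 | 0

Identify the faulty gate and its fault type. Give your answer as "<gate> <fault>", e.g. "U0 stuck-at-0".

Fault-free values for test 1 (A=1, B=0): U0=1, U1=0, U2=1, giving Y=1. Observed 0.
Test 1: faults giving observed 0 are {U1 stuck-at-1, U2 stuck-at-0}.
Test 2 (A=0, B=0): fault-free U0=1, U1=0, U2=0 → 0; observed 0. Eliminates U1 stuck-at-1.
Only U2 stuck-at-0 is consistent with every test.

U2 stuck-at-0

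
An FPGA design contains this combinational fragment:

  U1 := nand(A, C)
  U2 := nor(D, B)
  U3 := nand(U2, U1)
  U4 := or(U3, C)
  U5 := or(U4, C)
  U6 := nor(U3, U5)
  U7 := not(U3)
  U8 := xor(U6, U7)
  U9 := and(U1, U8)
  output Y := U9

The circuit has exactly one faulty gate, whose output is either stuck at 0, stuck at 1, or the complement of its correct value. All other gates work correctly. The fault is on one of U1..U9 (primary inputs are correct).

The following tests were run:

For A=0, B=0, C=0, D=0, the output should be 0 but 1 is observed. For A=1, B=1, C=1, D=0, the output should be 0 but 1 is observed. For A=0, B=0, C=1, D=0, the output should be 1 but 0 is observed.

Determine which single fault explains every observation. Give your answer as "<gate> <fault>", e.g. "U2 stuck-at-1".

Fault-free values for test 1 (A=0, B=0, C=0, D=0): U1=1, U2=1, U3=0, U4=0, U5=0, U6=1, U7=1, U8=0, U9=0, giving Y=0. Observed 1.
Test 1: faults giving observed 1 are {U4 stuck-at-1, U4 inverted output, U5 stuck-at-1, U5 inverted output, U6 stuck-at-0, U6 inverted output, U7 stuck-at-0, U7 inverted output, U8 stuck-at-1, U8 inverted output, U9 stuck-at-1, U9 inverted output}.
Test 2 (A=1, B=1, C=1, D=0): fault-free U1=0, U2=0, U3=1, U4=1, U5=1, U6=0, U7=0, U8=0, U9=0 → 0; observed 1. Eliminates U4 stuck-at-1, U4 inverted output, U5 stuck-at-1, U5 inverted output, U6 stuck-at-0, U6 inverted output, U7 stuck-at-0, U7 inverted output, U8 stuck-at-1, U8 inverted output.
Test 3 (A=0, B=0, C=1, D=0): fault-free U1=1, U2=1, U3=0, U4=1, U5=1, U6=0, U7=1, U8=1, U9=1 → 1; observed 0. Eliminates U9 stuck-at-1.
Only U9 inverted output is consistent with every test.

U9 inverted output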